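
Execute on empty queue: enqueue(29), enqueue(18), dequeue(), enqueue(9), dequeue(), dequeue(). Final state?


enqueue(29) -> [29]
enqueue(18) -> [29, 18]
dequeue() returns 29 -> [18]
enqueue(9) -> [18, 9]
dequeue() returns 18 -> [9]
dequeue() returns 9 -> []
Final queue (front to back): []


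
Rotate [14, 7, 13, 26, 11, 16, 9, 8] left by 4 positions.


Left rotate by 4: [11, 16, 9, 8, 14, 7, 13, 26]


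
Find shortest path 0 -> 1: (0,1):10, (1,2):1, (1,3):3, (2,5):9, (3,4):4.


Dijkstra from 0:
Distances: {0: 0, 1: 10, 2: 11, 3: 13, 4: 17, 5: 20}
Shortest distance to 1 = 10, path = [0, 1]


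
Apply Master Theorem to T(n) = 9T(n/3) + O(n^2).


a=9, b=3, c=2. log_3(9)=2 = c=2. Case 2: O(n^c log n) = O(n^2 log n)
Complexity: O(n^2 log n)


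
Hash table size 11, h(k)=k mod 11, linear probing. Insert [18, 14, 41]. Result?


Insertions: 18->slot 7; 14->slot 3; 41->slot 8
Table: [None, None, None, 14, None, None, None, 18, 41, None, None]


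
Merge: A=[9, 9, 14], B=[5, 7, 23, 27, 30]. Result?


Compare heads, take smaller each step.
Merged: [5, 7, 9, 9, 14, 23, 27, 30]


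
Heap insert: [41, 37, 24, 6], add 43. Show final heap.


Append 43: [41, 37, 24, 6, 43]
Bubble up: swap idx 4(43) with idx 1(37); swap idx 1(43) with idx 0(41)
Result: [43, 41, 24, 6, 37]


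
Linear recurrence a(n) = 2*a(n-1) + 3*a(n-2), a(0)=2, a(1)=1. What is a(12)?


Build bottom-up:
...a(10)=44288, a(11)=132859, a(12)=2*132859+3*44288=398582


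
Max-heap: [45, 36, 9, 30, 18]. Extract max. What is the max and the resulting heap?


Max = 45
Replace root with last, heapify down
Resulting heap: [36, 30, 9, 18]


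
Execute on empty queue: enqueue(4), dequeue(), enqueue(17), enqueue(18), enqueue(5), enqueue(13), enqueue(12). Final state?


enqueue(4) -> [4]
dequeue() returns 4 -> []
enqueue(17) -> [17]
enqueue(18) -> [17, 18]
enqueue(5) -> [17, 18, 5]
enqueue(13) -> [17, 18, 5, 13]
enqueue(12) -> [17, 18, 5, 13, 12]
Final queue (front to back): [17, 18, 5, 13, 12]


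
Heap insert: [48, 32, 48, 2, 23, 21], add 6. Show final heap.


Append 6: [48, 32, 48, 2, 23, 21, 6]
Bubble up: no swaps needed
Result: [48, 32, 48, 2, 23, 21, 6]


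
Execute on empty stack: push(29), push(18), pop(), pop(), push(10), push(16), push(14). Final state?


push(29) -> [29]
push(18) -> [29, 18]
pop() returns 18 -> [29]
pop() returns 29 -> []
push(10) -> [10]
push(16) -> [10, 16]
push(14) -> [10, 16, 14]
Final stack (bottom to top): [10, 16, 14]


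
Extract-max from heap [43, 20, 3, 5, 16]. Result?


Max = 43
Replace root with last, heapify down
Resulting heap: [20, 16, 3, 5]


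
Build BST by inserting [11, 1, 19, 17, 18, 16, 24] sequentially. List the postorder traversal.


Root = 11; build tree by BST insertion.
Postorder traversal: [1, 16, 18, 17, 24, 19, 11]


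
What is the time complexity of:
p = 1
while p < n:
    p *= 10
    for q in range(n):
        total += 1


Per nesting level: O(log n) * O(n) = O(n log n)
Complexity: O(n log n)


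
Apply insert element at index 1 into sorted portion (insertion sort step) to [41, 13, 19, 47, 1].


After one pass: [13, 41, 19, 47, 1]


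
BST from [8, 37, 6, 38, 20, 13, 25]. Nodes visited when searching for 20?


BST root = 8
Search for 20: compare at each node
Path: [8, 37, 20]


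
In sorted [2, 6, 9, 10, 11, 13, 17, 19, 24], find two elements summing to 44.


Two pointers: lo=0, hi=8
No pair sums to 44


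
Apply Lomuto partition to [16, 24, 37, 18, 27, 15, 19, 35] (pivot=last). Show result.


Elements <= 35 go left of pivot.
Result: [16, 24, 18, 27, 15, 19, 35, 37], pivot at index 6


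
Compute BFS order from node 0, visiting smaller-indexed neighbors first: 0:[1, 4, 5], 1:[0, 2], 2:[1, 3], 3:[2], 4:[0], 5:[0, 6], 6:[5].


BFS queue: start with [0]
Visit order: [0, 1, 4, 5, 2, 6, 3]


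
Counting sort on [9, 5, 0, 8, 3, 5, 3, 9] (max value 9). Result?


Count array: [1, 0, 0, 2, 0, 2, 0, 0, 1, 2]
Reconstruct: [0, 3, 3, 5, 5, 8, 9, 9]


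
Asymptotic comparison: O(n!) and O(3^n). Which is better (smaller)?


exponential (base 3) grows slower than factorial
O(3^n) is asymptotically smaller; O(n!) grows faster


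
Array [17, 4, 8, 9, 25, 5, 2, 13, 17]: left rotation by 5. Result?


Left rotate by 5: [5, 2, 13, 17, 17, 4, 8, 9, 25]


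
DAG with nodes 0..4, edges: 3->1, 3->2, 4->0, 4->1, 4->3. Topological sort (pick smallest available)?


Kahn's algorithm, process smallest node first
Order: [4, 0, 3, 1, 2]


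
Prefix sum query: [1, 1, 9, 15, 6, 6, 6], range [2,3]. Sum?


Prefix sums: [0, 1, 2, 11, 26, 32, 38, 44]
Sum[2..3] = prefix[4] - prefix[2] = 26 - 2 = 24


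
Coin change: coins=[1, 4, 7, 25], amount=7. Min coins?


dp[0]=0; dp[i]=1+min(dp[i-c] for c in coins)
...dp[2]=2, dp[3]=3, dp[4]=1, dp[5]=2, dp[6]=3, dp[7]=1
Minimum coins for 7 = 1


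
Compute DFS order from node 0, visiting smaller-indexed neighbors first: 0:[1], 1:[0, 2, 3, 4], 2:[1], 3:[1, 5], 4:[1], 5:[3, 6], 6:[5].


DFS stack-based: start with [0]
Visit order: [0, 1, 2, 3, 5, 6, 4]


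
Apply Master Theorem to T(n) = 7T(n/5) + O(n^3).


a=7, b=5, c=3. log_5(7)=1.209 < c=3. Case 3: O(n^c) = O(n^3)
Complexity: O(n^3)


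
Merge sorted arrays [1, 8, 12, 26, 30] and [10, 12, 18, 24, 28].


Compare heads, take smaller each step.
Merged: [1, 8, 10, 12, 12, 18, 24, 26, 28, 30]


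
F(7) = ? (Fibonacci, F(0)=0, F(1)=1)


F(n)=F(n-1)+F(n-2)
...F(5)=5, F(6)=8, F(7)=13


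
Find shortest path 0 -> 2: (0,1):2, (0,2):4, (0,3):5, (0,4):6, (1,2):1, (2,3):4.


Dijkstra from 0:
Distances: {0: 0, 1: 2, 2: 3, 3: 5, 4: 6}
Shortest distance to 2 = 3, path = [0, 1, 2]


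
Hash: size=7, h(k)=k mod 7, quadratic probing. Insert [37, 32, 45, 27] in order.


Insertions: 37->slot 2; 32->slot 4; 45->slot 3; 27->slot 6
Table: [None, None, 37, 45, 32, None, 27]


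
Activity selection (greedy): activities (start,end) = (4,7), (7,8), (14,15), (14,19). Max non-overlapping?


Greedy: pick earliest-ending, then skip overlaps.
Selected (3 activities): [(4, 7), (7, 8), (14, 15)]


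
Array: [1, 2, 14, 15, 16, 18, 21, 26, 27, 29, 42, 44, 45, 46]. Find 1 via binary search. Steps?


Search for 1:
[0,13] mid=6 arr[6]=21
[0,5] mid=2 arr[2]=14
[0,1] mid=0 arr[0]=1
Total: 3 comparisons


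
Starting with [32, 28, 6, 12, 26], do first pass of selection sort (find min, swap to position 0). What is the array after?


After one pass: [6, 28, 32, 12, 26]


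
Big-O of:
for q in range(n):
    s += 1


Per nesting level: O(n) = O(n)
Complexity: O(n)


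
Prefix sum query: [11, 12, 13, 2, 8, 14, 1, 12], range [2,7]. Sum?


Prefix sums: [0, 11, 23, 36, 38, 46, 60, 61, 73]
Sum[2..7] = prefix[8] - prefix[2] = 73 - 23 = 50


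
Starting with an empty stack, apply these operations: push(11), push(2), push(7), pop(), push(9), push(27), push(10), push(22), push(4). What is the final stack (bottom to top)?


push(11) -> [11]
push(2) -> [11, 2]
push(7) -> [11, 2, 7]
pop() returns 7 -> [11, 2]
push(9) -> [11, 2, 9]
push(27) -> [11, 2, 9, 27]
push(10) -> [11, 2, 9, 27, 10]
push(22) -> [11, 2, 9, 27, 10, 22]
push(4) -> [11, 2, 9, 27, 10, 22, 4]
Final stack (bottom to top): [11, 2, 9, 27, 10, 22, 4]


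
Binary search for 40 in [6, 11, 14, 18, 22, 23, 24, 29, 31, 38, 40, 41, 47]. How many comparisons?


Search for 40:
[0,12] mid=6 arr[6]=24
[7,12] mid=9 arr[9]=38
[10,12] mid=11 arr[11]=41
[10,10] mid=10 arr[10]=40
Total: 4 comparisons


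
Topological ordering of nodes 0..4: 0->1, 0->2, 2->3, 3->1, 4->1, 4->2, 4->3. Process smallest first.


Kahn's algorithm, process smallest node first
Order: [0, 4, 2, 3, 1]


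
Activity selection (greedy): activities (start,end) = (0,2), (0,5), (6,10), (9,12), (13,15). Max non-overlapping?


Greedy: pick earliest-ending, then skip overlaps.
Selected (3 activities): [(0, 2), (6, 10), (13, 15)]


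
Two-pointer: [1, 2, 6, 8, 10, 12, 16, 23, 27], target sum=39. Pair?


Two pointers: lo=0, hi=8
Found pair: (12, 27) summing to 39


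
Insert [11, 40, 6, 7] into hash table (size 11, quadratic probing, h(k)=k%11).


Insertions: 11->slot 0; 40->slot 7; 6->slot 6; 7->slot 8
Table: [11, None, None, None, None, None, 6, 40, 7, None, None]


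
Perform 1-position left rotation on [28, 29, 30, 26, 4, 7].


Left rotate by 1: [29, 30, 26, 4, 7, 28]


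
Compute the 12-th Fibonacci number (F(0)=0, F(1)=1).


F(n)=F(n-1)+F(n-2)
...F(10)=55, F(11)=89, F(12)=144


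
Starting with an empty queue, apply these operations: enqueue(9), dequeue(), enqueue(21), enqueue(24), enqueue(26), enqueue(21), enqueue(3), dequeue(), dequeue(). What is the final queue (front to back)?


enqueue(9) -> [9]
dequeue() returns 9 -> []
enqueue(21) -> [21]
enqueue(24) -> [21, 24]
enqueue(26) -> [21, 24, 26]
enqueue(21) -> [21, 24, 26, 21]
enqueue(3) -> [21, 24, 26, 21, 3]
dequeue() returns 21 -> [24, 26, 21, 3]
dequeue() returns 24 -> [26, 21, 3]
Final queue (front to back): [26, 21, 3]


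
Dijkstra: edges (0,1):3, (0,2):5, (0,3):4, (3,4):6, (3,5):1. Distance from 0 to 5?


Dijkstra from 0:
Distances: {0: 0, 1: 3, 2: 5, 3: 4, 4: 10, 5: 5}
Shortest distance to 5 = 5, path = [0, 3, 5]


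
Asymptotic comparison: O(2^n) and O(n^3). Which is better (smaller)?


cubic grows slower than exponential
O(n^3) is asymptotically smaller; O(2^n) grows faster


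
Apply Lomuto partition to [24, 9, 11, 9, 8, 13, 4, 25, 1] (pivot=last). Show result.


Elements <= 1 go left of pivot.
Result: [1, 9, 11, 9, 8, 13, 4, 25, 24], pivot at index 0


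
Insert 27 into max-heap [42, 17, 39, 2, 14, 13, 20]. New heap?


Append 27: [42, 17, 39, 2, 14, 13, 20, 27]
Bubble up: swap idx 7(27) with idx 3(2); swap idx 3(27) with idx 1(17)
Result: [42, 27, 39, 17, 14, 13, 20, 2]


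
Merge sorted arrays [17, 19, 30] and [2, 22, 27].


Compare heads, take smaller each step.
Merged: [2, 17, 19, 22, 27, 30]


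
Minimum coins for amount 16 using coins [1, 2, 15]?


dp[0]=0; dp[i]=1+min(dp[i-c] for c in coins)
...dp[11]=6, dp[12]=6, dp[13]=7, dp[14]=7, dp[15]=1, dp[16]=2
Minimum coins for 16 = 2


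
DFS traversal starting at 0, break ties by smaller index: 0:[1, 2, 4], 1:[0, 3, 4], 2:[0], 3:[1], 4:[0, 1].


DFS stack-based: start with [0]
Visit order: [0, 1, 3, 4, 2]


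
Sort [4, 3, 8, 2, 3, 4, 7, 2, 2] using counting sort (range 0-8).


Count array: [0, 0, 3, 2, 2, 0, 0, 1, 1]
Reconstruct: [2, 2, 2, 3, 3, 4, 4, 7, 8]


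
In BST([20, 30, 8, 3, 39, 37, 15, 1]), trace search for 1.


BST root = 20
Search for 1: compare at each node
Path: [20, 8, 3, 1]


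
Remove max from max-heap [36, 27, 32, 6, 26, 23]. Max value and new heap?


Max = 36
Replace root with last, heapify down
Resulting heap: [32, 27, 23, 6, 26]


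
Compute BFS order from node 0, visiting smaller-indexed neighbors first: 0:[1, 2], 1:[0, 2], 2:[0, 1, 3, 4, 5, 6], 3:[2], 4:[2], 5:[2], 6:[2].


BFS queue: start with [0]
Visit order: [0, 1, 2, 3, 4, 5, 6]


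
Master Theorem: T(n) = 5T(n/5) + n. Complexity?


a=5, b=5, c=1. log_5(5)=1 = c=1. Case 2: O(n^c log n) = O(n log n)
Complexity: O(n log n)


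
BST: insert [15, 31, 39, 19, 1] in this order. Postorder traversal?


Root = 15; build tree by BST insertion.
Postorder traversal: [1, 19, 39, 31, 15]


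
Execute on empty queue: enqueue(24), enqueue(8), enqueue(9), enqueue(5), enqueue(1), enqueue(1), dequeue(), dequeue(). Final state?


enqueue(24) -> [24]
enqueue(8) -> [24, 8]
enqueue(9) -> [24, 8, 9]
enqueue(5) -> [24, 8, 9, 5]
enqueue(1) -> [24, 8, 9, 5, 1]
enqueue(1) -> [24, 8, 9, 5, 1, 1]
dequeue() returns 24 -> [8, 9, 5, 1, 1]
dequeue() returns 8 -> [9, 5, 1, 1]
Final queue (front to back): [9, 5, 1, 1]


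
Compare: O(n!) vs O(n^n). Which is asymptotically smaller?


factorial grows slower than n^n
O(n!) is asymptotically smaller; O(n^n) grows faster


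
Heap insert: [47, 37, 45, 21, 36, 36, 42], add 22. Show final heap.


Append 22: [47, 37, 45, 21, 36, 36, 42, 22]
Bubble up: swap idx 7(22) with idx 3(21)
Result: [47, 37, 45, 22, 36, 36, 42, 21]


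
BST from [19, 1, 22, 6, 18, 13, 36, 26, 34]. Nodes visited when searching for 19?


BST root = 19
Search for 19: compare at each node
Path: [19]


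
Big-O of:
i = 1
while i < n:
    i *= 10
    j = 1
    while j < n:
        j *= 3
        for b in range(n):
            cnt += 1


Per nesting level: O(log n) * O(log n) * O(n) = O(n (log n)^2)
Complexity: O(n (log n)^2)


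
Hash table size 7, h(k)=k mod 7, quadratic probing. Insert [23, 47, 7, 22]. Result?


Insertions: 23->slot 2; 47->slot 5; 7->slot 0; 22->slot 1
Table: [7, 22, 23, None, None, 47, None]


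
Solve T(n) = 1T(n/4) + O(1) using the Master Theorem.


a=1, b=4, c=0. log_4(1)=0 = c=0. Case 2: O(n^c log n) = O(log n)
Complexity: O(log n)


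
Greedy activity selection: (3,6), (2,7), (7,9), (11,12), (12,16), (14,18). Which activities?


Greedy: pick earliest-ending, then skip overlaps.
Selected (4 activities): [(3, 6), (7, 9), (11, 12), (12, 16)]


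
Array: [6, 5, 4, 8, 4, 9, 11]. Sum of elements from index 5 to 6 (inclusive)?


Prefix sums: [0, 6, 11, 15, 23, 27, 36, 47]
Sum[5..6] = prefix[7] - prefix[5] = 47 - 27 = 20


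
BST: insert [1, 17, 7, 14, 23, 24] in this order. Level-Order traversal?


Root = 1; build tree by BST insertion.
Level-Order traversal: [1, 17, 7, 23, 14, 24]


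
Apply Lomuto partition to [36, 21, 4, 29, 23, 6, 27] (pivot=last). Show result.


Elements <= 27 go left of pivot.
Result: [21, 4, 23, 6, 27, 29, 36], pivot at index 4


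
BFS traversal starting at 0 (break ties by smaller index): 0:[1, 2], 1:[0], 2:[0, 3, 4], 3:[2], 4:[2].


BFS queue: start with [0]
Visit order: [0, 1, 2, 3, 4]


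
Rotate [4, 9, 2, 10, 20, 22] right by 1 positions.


Right rotate by 1: [22, 4, 9, 2, 10, 20]


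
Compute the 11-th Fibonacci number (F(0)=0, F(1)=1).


F(n)=F(n-1)+F(n-2)
...F(9)=34, F(10)=55, F(11)=89


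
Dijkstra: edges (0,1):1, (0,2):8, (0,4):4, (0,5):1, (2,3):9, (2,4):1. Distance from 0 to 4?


Dijkstra from 0:
Distances: {0: 0, 1: 1, 2: 5, 3: 14, 4: 4, 5: 1}
Shortest distance to 4 = 4, path = [0, 4]


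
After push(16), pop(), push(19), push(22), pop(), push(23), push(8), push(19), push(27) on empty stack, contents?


push(16) -> [16]
pop() returns 16 -> []
push(19) -> [19]
push(22) -> [19, 22]
pop() returns 22 -> [19]
push(23) -> [19, 23]
push(8) -> [19, 23, 8]
push(19) -> [19, 23, 8, 19]
push(27) -> [19, 23, 8, 19, 27]
Final stack (bottom to top): [19, 23, 8, 19, 27]


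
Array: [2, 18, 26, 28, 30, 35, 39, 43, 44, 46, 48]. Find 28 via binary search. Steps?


Search for 28:
[0,10] mid=5 arr[5]=35
[0,4] mid=2 arr[2]=26
[3,4] mid=3 arr[3]=28
Total: 3 comparisons


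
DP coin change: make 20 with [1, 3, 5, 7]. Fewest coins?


dp[0]=0; dp[i]=1+min(dp[i-c] for c in coins)
...dp[15]=3, dp[16]=4, dp[17]=3, dp[18]=4, dp[19]=3, dp[20]=4
Minimum coins for 20 = 4


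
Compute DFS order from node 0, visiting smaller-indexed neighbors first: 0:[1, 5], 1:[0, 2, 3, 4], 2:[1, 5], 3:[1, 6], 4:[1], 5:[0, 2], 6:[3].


DFS stack-based: start with [0]
Visit order: [0, 1, 2, 5, 3, 6, 4]


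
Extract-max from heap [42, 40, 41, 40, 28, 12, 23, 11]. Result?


Max = 42
Replace root with last, heapify down
Resulting heap: [41, 40, 23, 40, 28, 12, 11]


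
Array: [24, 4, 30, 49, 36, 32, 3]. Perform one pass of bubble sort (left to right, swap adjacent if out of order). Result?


After one pass: [4, 24, 30, 36, 32, 3, 49]


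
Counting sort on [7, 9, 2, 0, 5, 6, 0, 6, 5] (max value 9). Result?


Count array: [2, 0, 1, 0, 0, 2, 2, 1, 0, 1]
Reconstruct: [0, 0, 2, 5, 5, 6, 6, 7, 9]


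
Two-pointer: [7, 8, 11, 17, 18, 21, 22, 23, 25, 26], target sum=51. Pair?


Two pointers: lo=0, hi=9
Found pair: (25, 26) summing to 51


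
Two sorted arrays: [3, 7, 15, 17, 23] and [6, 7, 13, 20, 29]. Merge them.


Compare heads, take smaller each step.
Merged: [3, 6, 7, 7, 13, 15, 17, 20, 23, 29]


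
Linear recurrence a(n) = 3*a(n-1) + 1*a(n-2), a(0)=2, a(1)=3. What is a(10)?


Build bottom-up:
...a(8)=14159, a(9)=46764, a(10)=3*46764+1*14159=154451


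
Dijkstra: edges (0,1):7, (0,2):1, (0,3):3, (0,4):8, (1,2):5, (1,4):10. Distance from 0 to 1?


Dijkstra from 0:
Distances: {0: 0, 1: 6, 2: 1, 3: 3, 4: 8}
Shortest distance to 1 = 6, path = [0, 2, 1]


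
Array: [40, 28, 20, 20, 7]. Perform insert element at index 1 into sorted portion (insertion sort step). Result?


After one pass: [28, 40, 20, 20, 7]


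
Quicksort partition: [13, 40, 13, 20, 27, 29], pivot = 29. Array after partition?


Elements <= 29 go left of pivot.
Result: [13, 13, 20, 27, 29, 40], pivot at index 4


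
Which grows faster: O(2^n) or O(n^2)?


quadratic grows slower than exponential
O(n^2) is asymptotically smaller; O(2^n) grows faster


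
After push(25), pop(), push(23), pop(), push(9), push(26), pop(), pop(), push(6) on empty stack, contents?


push(25) -> [25]
pop() returns 25 -> []
push(23) -> [23]
pop() returns 23 -> []
push(9) -> [9]
push(26) -> [9, 26]
pop() returns 26 -> [9]
pop() returns 9 -> []
push(6) -> [6]
Final stack (bottom to top): [6]


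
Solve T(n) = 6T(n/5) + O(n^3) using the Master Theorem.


a=6, b=5, c=3. log_5(6)=1.113 < c=3. Case 3: O(n^c) = O(n^3)
Complexity: O(n^3)


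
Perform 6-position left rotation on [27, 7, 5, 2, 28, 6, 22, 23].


Left rotate by 6: [22, 23, 27, 7, 5, 2, 28, 6]


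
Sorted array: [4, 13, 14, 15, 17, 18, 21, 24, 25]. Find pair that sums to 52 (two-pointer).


Two pointers: lo=0, hi=8
No pair sums to 52


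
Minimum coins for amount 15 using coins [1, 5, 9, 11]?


dp[0]=0; dp[i]=1+min(dp[i-c] for c in coins)
...dp[10]=2, dp[11]=1, dp[12]=2, dp[13]=3, dp[14]=2, dp[15]=3
Minimum coins for 15 = 3


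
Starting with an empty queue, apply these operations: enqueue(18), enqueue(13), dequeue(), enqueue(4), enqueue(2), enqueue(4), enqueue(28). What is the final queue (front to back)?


enqueue(18) -> [18]
enqueue(13) -> [18, 13]
dequeue() returns 18 -> [13]
enqueue(4) -> [13, 4]
enqueue(2) -> [13, 4, 2]
enqueue(4) -> [13, 4, 2, 4]
enqueue(28) -> [13, 4, 2, 4, 28]
Final queue (front to back): [13, 4, 2, 4, 28]


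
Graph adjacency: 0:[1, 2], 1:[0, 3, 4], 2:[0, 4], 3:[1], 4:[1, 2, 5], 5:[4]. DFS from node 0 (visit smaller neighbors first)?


DFS stack-based: start with [0]
Visit order: [0, 1, 3, 4, 2, 5]


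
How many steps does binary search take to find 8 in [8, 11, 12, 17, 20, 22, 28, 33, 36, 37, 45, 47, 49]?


Search for 8:
[0,12] mid=6 arr[6]=28
[0,5] mid=2 arr[2]=12
[0,1] mid=0 arr[0]=8
Total: 3 comparisons


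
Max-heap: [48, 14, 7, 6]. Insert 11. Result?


Append 11: [48, 14, 7, 6, 11]
Bubble up: no swaps needed
Result: [48, 14, 7, 6, 11]


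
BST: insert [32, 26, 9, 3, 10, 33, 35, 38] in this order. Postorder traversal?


Root = 32; build tree by BST insertion.
Postorder traversal: [3, 10, 9, 26, 38, 35, 33, 32]


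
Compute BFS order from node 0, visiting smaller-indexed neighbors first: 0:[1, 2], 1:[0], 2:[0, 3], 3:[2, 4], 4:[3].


BFS queue: start with [0]
Visit order: [0, 1, 2, 3, 4]


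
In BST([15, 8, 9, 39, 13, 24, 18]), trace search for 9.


BST root = 15
Search for 9: compare at each node
Path: [15, 8, 9]


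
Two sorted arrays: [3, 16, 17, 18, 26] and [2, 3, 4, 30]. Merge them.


Compare heads, take smaller each step.
Merged: [2, 3, 3, 4, 16, 17, 18, 26, 30]


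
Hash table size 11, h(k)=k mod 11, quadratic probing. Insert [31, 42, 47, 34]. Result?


Insertions: 31->slot 9; 42->slot 10; 47->slot 3; 34->slot 1
Table: [None, 34, None, 47, None, None, None, None, None, 31, 42]


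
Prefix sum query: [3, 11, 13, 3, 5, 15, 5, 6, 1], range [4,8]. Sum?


Prefix sums: [0, 3, 14, 27, 30, 35, 50, 55, 61, 62]
Sum[4..8] = prefix[9] - prefix[4] = 62 - 30 = 32


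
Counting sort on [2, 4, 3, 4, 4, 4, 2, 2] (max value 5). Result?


Count array: [0, 0, 3, 1, 4, 0]
Reconstruct: [2, 2, 2, 3, 4, 4, 4, 4]


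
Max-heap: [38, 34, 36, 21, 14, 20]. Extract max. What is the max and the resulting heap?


Max = 38
Replace root with last, heapify down
Resulting heap: [36, 34, 20, 21, 14]


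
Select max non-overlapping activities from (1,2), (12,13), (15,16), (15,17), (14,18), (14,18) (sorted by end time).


Greedy: pick earliest-ending, then skip overlaps.
Selected (3 activities): [(1, 2), (12, 13), (15, 16)]


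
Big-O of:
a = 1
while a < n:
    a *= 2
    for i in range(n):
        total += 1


Per nesting level: O(log n) * O(n) = O(n log n)
Complexity: O(n log n)


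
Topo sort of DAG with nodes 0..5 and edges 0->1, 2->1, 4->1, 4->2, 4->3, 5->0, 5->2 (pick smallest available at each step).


Kahn's algorithm, process smallest node first
Order: [4, 3, 5, 0, 2, 1]


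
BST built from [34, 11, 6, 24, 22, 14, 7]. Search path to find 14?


BST root = 34
Search for 14: compare at each node
Path: [34, 11, 24, 22, 14]


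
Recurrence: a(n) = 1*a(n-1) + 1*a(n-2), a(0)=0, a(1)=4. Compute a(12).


Build bottom-up:
...a(10)=220, a(11)=356, a(12)=1*356+1*220=576


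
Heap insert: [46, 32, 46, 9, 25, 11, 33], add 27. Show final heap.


Append 27: [46, 32, 46, 9, 25, 11, 33, 27]
Bubble up: swap idx 7(27) with idx 3(9)
Result: [46, 32, 46, 27, 25, 11, 33, 9]


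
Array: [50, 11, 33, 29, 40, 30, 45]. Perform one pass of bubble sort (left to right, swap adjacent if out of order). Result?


After one pass: [11, 33, 29, 40, 30, 45, 50]


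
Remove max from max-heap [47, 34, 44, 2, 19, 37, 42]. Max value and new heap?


Max = 47
Replace root with last, heapify down
Resulting heap: [44, 34, 42, 2, 19, 37]


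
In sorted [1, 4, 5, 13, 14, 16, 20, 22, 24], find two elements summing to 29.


Two pointers: lo=0, hi=8
Found pair: (5, 24) summing to 29


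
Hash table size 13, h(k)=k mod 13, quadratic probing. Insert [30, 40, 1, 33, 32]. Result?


Insertions: 30->slot 4; 40->slot 1; 1->slot 2; 33->slot 7; 32->slot 6
Table: [None, 40, 1, None, 30, None, 32, 33, None, None, None, None, None]


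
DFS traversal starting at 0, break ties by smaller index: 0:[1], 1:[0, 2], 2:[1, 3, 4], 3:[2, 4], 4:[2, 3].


DFS stack-based: start with [0]
Visit order: [0, 1, 2, 3, 4]


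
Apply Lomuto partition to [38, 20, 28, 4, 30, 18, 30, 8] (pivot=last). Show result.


Elements <= 8 go left of pivot.
Result: [4, 8, 28, 38, 30, 18, 30, 20], pivot at index 1


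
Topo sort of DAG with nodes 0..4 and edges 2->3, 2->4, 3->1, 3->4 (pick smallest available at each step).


Kahn's algorithm, process smallest node first
Order: [0, 2, 3, 1, 4]


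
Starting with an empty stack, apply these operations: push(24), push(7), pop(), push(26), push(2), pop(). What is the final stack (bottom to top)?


push(24) -> [24]
push(7) -> [24, 7]
pop() returns 7 -> [24]
push(26) -> [24, 26]
push(2) -> [24, 26, 2]
pop() returns 2 -> [24, 26]
Final stack (bottom to top): [24, 26]


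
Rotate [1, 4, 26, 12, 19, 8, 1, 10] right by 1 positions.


Right rotate by 1: [10, 1, 4, 26, 12, 19, 8, 1]


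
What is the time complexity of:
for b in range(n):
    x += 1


Per nesting level: O(n) = O(n)
Complexity: O(n)


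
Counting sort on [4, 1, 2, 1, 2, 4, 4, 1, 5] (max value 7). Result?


Count array: [0, 3, 2, 0, 3, 1, 0, 0]
Reconstruct: [1, 1, 1, 2, 2, 4, 4, 4, 5]


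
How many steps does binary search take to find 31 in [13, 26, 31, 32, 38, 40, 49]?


Search for 31:
[0,6] mid=3 arr[3]=32
[0,2] mid=1 arr[1]=26
[2,2] mid=2 arr[2]=31
Total: 3 comparisons


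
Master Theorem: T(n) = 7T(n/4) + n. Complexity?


a=7, b=4, c=1. log_4(7)=1.404 > c=1. Case 1: O(n^log_b(a)) = O(n^1.404)
Complexity: O(n^1.404)


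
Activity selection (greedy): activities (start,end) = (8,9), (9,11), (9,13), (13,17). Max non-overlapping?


Greedy: pick earliest-ending, then skip overlaps.
Selected (3 activities): [(8, 9), (9, 11), (13, 17)]


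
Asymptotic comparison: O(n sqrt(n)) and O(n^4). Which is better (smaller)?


n^1.5 grows slower than quartic
O(n sqrt(n)) is asymptotically smaller; O(n^4) grows faster


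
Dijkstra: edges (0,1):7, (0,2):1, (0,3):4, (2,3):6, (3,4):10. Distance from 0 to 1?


Dijkstra from 0:
Distances: {0: 0, 1: 7, 2: 1, 3: 4, 4: 14}
Shortest distance to 1 = 7, path = [0, 1]


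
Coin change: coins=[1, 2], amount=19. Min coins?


dp[0]=0; dp[i]=1+min(dp[i-c] for c in coins)
...dp[14]=7, dp[15]=8, dp[16]=8, dp[17]=9, dp[18]=9, dp[19]=10
Minimum coins for 19 = 10


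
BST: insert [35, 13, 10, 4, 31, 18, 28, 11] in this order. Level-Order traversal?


Root = 35; build tree by BST insertion.
Level-Order traversal: [35, 13, 10, 31, 4, 11, 18, 28]


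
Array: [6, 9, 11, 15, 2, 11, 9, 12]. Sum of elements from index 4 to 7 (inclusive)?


Prefix sums: [0, 6, 15, 26, 41, 43, 54, 63, 75]
Sum[4..7] = prefix[8] - prefix[4] = 75 - 41 = 34


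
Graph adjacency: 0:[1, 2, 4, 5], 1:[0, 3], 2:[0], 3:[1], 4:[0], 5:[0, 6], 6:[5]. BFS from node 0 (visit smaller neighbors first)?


BFS queue: start with [0]
Visit order: [0, 1, 2, 4, 5, 3, 6]


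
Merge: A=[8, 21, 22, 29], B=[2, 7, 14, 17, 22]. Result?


Compare heads, take smaller each step.
Merged: [2, 7, 8, 14, 17, 21, 22, 22, 29]


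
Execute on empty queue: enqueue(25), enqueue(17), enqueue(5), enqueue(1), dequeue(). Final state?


enqueue(25) -> [25]
enqueue(17) -> [25, 17]
enqueue(5) -> [25, 17, 5]
enqueue(1) -> [25, 17, 5, 1]
dequeue() returns 25 -> [17, 5, 1]
Final queue (front to back): [17, 5, 1]


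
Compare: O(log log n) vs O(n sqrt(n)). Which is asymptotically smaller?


double-logarithmic grows slower than n^1.5
O(log log n) is asymptotically smaller; O(n sqrt(n)) grows faster


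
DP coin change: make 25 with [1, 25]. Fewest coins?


dp[0]=0; dp[i]=1+min(dp[i-c] for c in coins)
...dp[20]=20, dp[21]=21, dp[22]=22, dp[23]=23, dp[24]=24, dp[25]=1
Minimum coins for 25 = 1


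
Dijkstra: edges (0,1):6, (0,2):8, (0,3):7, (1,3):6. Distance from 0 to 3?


Dijkstra from 0:
Distances: {0: 0, 1: 6, 2: 8, 3: 7}
Shortest distance to 3 = 7, path = [0, 3]


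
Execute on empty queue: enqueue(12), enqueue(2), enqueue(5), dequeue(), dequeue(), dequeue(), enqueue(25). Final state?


enqueue(12) -> [12]
enqueue(2) -> [12, 2]
enqueue(5) -> [12, 2, 5]
dequeue() returns 12 -> [2, 5]
dequeue() returns 2 -> [5]
dequeue() returns 5 -> []
enqueue(25) -> [25]
Final queue (front to back): [25]


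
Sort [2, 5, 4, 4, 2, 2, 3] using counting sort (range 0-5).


Count array: [0, 0, 3, 1, 2, 1]
Reconstruct: [2, 2, 2, 3, 4, 4, 5]


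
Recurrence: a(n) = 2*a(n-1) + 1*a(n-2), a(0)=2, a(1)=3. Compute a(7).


Build bottom-up:
...a(5)=111, a(6)=268, a(7)=2*268+1*111=647


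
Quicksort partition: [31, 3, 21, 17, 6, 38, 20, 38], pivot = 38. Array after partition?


Elements <= 38 go left of pivot.
Result: [31, 3, 21, 17, 6, 38, 20, 38], pivot at index 7


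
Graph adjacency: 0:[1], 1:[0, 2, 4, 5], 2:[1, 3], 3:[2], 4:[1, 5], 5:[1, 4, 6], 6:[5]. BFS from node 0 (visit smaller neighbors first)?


BFS queue: start with [0]
Visit order: [0, 1, 2, 4, 5, 3, 6]


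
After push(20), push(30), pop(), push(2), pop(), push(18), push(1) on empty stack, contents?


push(20) -> [20]
push(30) -> [20, 30]
pop() returns 30 -> [20]
push(2) -> [20, 2]
pop() returns 2 -> [20]
push(18) -> [20, 18]
push(1) -> [20, 18, 1]
Final stack (bottom to top): [20, 18, 1]


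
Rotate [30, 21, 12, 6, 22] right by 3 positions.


Right rotate by 3: [12, 6, 22, 30, 21]


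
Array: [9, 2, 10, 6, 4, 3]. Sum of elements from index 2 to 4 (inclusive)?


Prefix sums: [0, 9, 11, 21, 27, 31, 34]
Sum[2..4] = prefix[5] - prefix[2] = 31 - 11 = 20


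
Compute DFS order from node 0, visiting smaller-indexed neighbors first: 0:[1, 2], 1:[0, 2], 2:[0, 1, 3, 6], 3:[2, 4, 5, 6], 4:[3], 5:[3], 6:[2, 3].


DFS stack-based: start with [0]
Visit order: [0, 1, 2, 3, 4, 5, 6]


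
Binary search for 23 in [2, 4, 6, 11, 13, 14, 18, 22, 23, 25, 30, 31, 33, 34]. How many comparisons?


Search for 23:
[0,13] mid=6 arr[6]=18
[7,13] mid=10 arr[10]=30
[7,9] mid=8 arr[8]=23
Total: 3 comparisons


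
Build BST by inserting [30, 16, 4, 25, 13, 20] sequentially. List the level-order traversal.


Root = 30; build tree by BST insertion.
Level-Order traversal: [30, 16, 4, 25, 13, 20]


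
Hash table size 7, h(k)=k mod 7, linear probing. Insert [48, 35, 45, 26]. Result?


Insertions: 48->slot 6; 35->slot 0; 45->slot 3; 26->slot 5
Table: [35, None, None, 45, None, 26, 48]


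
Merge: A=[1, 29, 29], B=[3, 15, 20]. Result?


Compare heads, take smaller each step.
Merged: [1, 3, 15, 20, 29, 29]


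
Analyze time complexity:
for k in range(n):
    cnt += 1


Per nesting level: O(n) = O(n)
Complexity: O(n)


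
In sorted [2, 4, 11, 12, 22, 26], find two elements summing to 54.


Two pointers: lo=0, hi=5
No pair sums to 54


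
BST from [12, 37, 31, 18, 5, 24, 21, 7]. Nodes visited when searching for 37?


BST root = 12
Search for 37: compare at each node
Path: [12, 37]


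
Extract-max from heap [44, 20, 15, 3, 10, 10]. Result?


Max = 44
Replace root with last, heapify down
Resulting heap: [20, 10, 15, 3, 10]


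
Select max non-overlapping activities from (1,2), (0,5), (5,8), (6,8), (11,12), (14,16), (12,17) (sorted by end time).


Greedy: pick earliest-ending, then skip overlaps.
Selected (4 activities): [(1, 2), (5, 8), (11, 12), (14, 16)]


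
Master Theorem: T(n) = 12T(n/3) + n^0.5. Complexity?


a=12, b=3, c=0.5. log_3(12)=2.262 > c=0.5. Case 1: O(n^log_b(a)) = O(n^2.262)
Complexity: O(n^2.262)


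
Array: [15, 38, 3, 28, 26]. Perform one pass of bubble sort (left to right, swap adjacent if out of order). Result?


After one pass: [15, 3, 28, 26, 38]


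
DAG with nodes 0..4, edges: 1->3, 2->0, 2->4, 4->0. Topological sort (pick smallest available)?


Kahn's algorithm, process smallest node first
Order: [1, 2, 3, 4, 0]


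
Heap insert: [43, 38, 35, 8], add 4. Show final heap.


Append 4: [43, 38, 35, 8, 4]
Bubble up: no swaps needed
Result: [43, 38, 35, 8, 4]


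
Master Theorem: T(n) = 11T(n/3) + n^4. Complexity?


a=11, b=3, c=4. log_3(11)=2.183 < c=4. Case 3: O(n^c) = O(n^4)
Complexity: O(n^4)


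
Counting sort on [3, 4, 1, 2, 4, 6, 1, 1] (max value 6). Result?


Count array: [0, 3, 1, 1, 2, 0, 1]
Reconstruct: [1, 1, 1, 2, 3, 4, 4, 6]


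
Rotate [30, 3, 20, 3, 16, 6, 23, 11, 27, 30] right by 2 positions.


Right rotate by 2: [27, 30, 30, 3, 20, 3, 16, 6, 23, 11]


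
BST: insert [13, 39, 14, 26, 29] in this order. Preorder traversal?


Root = 13; build tree by BST insertion.
Preorder traversal: [13, 39, 14, 26, 29]


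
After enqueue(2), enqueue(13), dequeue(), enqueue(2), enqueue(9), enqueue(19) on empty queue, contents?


enqueue(2) -> [2]
enqueue(13) -> [2, 13]
dequeue() returns 2 -> [13]
enqueue(2) -> [13, 2]
enqueue(9) -> [13, 2, 9]
enqueue(19) -> [13, 2, 9, 19]
Final queue (front to back): [13, 2, 9, 19]


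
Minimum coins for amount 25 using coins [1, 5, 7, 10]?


dp[0]=0; dp[i]=1+min(dp[i-c] for c in coins)
...dp[20]=2, dp[21]=3, dp[22]=3, dp[23]=4, dp[24]=3, dp[25]=3
Minimum coins for 25 = 3


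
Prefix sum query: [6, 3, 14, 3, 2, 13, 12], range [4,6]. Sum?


Prefix sums: [0, 6, 9, 23, 26, 28, 41, 53]
Sum[4..6] = prefix[7] - prefix[4] = 53 - 26 = 27


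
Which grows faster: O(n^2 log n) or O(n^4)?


n^2 log n grows slower than quartic
O(n^2 log n) is asymptotically smaller; O(n^4) grows faster


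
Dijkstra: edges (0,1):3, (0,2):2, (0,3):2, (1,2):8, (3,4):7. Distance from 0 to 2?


Dijkstra from 0:
Distances: {0: 0, 1: 3, 2: 2, 3: 2, 4: 9}
Shortest distance to 2 = 2, path = [0, 2]


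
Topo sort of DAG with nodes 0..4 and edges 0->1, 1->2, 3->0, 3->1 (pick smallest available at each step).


Kahn's algorithm, process smallest node first
Order: [3, 0, 1, 2, 4]


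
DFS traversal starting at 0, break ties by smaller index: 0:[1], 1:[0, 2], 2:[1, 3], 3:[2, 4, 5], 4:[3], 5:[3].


DFS stack-based: start with [0]
Visit order: [0, 1, 2, 3, 4, 5]


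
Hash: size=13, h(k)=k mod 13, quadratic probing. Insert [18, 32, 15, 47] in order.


Insertions: 18->slot 5; 32->slot 6; 15->slot 2; 47->slot 8
Table: [None, None, 15, None, None, 18, 32, None, 47, None, None, None, None]


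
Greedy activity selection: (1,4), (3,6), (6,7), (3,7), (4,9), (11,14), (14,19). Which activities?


Greedy: pick earliest-ending, then skip overlaps.
Selected (4 activities): [(1, 4), (6, 7), (11, 14), (14, 19)]


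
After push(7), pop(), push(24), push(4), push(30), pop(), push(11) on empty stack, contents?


push(7) -> [7]
pop() returns 7 -> []
push(24) -> [24]
push(4) -> [24, 4]
push(30) -> [24, 4, 30]
pop() returns 30 -> [24, 4]
push(11) -> [24, 4, 11]
Final stack (bottom to top): [24, 4, 11]


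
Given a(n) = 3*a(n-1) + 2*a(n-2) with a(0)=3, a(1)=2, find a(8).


Build bottom-up:
...a(6)=1824, a(7)=6496, a(8)=3*6496+2*1824=23136


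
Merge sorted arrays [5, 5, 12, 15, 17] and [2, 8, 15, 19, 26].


Compare heads, take smaller each step.
Merged: [2, 5, 5, 8, 12, 15, 15, 17, 19, 26]


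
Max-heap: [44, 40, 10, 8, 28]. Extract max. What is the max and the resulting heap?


Max = 44
Replace root with last, heapify down
Resulting heap: [40, 28, 10, 8]


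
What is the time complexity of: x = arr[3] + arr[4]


Analysis: constant-time operation, no loop
Complexity: O(1)


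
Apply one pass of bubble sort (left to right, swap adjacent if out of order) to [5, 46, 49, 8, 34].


After one pass: [5, 46, 8, 34, 49]


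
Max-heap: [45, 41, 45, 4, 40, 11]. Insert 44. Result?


Append 44: [45, 41, 45, 4, 40, 11, 44]
Bubble up: no swaps needed
Result: [45, 41, 45, 4, 40, 11, 44]


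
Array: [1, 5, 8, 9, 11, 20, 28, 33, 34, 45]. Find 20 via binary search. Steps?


Search for 20:
[0,9] mid=4 arr[4]=11
[5,9] mid=7 arr[7]=33
[5,6] mid=5 arr[5]=20
Total: 3 comparisons


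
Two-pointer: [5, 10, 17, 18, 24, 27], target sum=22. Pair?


Two pointers: lo=0, hi=5
Found pair: (5, 17) summing to 22


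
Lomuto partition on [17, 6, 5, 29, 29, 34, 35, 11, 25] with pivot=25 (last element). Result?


Elements <= 25 go left of pivot.
Result: [17, 6, 5, 11, 25, 34, 35, 29, 29], pivot at index 4


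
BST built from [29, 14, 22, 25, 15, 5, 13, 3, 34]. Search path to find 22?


BST root = 29
Search for 22: compare at each node
Path: [29, 14, 22]


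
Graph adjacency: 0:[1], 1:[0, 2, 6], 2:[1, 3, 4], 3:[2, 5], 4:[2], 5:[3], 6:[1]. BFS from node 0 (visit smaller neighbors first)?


BFS queue: start with [0]
Visit order: [0, 1, 2, 6, 3, 4, 5]


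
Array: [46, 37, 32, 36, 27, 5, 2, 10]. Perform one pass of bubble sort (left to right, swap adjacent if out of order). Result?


After one pass: [37, 32, 36, 27, 5, 2, 10, 46]


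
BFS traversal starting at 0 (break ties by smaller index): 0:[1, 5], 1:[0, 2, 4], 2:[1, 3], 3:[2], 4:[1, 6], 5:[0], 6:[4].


BFS queue: start with [0]
Visit order: [0, 1, 5, 2, 4, 3, 6]


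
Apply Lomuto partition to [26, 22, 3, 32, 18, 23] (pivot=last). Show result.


Elements <= 23 go left of pivot.
Result: [22, 3, 18, 23, 26, 32], pivot at index 3


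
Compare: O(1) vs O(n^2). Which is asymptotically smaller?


constant grows slower than quadratic
O(1) is asymptotically smaller; O(n^2) grows faster


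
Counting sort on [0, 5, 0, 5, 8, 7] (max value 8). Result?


Count array: [2, 0, 0, 0, 0, 2, 0, 1, 1]
Reconstruct: [0, 0, 5, 5, 7, 8]


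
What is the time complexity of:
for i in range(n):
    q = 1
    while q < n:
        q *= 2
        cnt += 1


Per nesting level: O(n) * O(log n) = O(n log n)
Complexity: O(n log n)


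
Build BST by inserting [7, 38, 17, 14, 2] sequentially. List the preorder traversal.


Root = 7; build tree by BST insertion.
Preorder traversal: [7, 2, 38, 17, 14]


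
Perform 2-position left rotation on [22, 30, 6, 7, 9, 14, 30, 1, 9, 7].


Left rotate by 2: [6, 7, 9, 14, 30, 1, 9, 7, 22, 30]


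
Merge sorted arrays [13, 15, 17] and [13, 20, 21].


Compare heads, take smaller each step.
Merged: [13, 13, 15, 17, 20, 21]


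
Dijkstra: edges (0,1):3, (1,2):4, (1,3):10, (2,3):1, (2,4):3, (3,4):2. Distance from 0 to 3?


Dijkstra from 0:
Distances: {0: 0, 1: 3, 2: 7, 3: 8, 4: 10}
Shortest distance to 3 = 8, path = [0, 1, 2, 3]


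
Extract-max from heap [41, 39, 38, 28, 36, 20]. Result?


Max = 41
Replace root with last, heapify down
Resulting heap: [39, 36, 38, 28, 20]


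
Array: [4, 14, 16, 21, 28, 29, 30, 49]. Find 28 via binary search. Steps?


Search for 28:
[0,7] mid=3 arr[3]=21
[4,7] mid=5 arr[5]=29
[4,4] mid=4 arr[4]=28
Total: 3 comparisons


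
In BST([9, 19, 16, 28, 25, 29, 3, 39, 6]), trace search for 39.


BST root = 9
Search for 39: compare at each node
Path: [9, 19, 28, 29, 39]


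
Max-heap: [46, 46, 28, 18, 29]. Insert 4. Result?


Append 4: [46, 46, 28, 18, 29, 4]
Bubble up: no swaps needed
Result: [46, 46, 28, 18, 29, 4]


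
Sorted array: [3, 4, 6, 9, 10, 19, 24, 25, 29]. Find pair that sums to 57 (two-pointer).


Two pointers: lo=0, hi=8
No pair sums to 57


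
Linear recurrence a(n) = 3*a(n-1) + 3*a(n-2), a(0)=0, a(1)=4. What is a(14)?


Build bottom-up:
...a(12)=7698240, a(13)=29186244, a(14)=3*29186244+3*7698240=110653452


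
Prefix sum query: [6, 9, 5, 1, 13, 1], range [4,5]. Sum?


Prefix sums: [0, 6, 15, 20, 21, 34, 35]
Sum[4..5] = prefix[6] - prefix[4] = 35 - 21 = 14


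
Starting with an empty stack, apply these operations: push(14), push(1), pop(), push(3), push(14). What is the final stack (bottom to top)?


push(14) -> [14]
push(1) -> [14, 1]
pop() returns 1 -> [14]
push(3) -> [14, 3]
push(14) -> [14, 3, 14]
Final stack (bottom to top): [14, 3, 14]


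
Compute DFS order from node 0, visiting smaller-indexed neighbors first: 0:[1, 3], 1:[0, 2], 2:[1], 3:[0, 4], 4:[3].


DFS stack-based: start with [0]
Visit order: [0, 1, 2, 3, 4]


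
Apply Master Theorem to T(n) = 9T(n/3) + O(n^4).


a=9, b=3, c=4. log_3(9)=2 < c=4. Case 3: O(n^c) = O(n^4)
Complexity: O(n^4)


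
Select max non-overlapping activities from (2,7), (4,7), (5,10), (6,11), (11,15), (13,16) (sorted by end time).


Greedy: pick earliest-ending, then skip overlaps.
Selected (2 activities): [(2, 7), (11, 15)]


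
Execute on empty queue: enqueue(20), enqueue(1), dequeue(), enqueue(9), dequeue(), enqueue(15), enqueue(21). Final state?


enqueue(20) -> [20]
enqueue(1) -> [20, 1]
dequeue() returns 20 -> [1]
enqueue(9) -> [1, 9]
dequeue() returns 1 -> [9]
enqueue(15) -> [9, 15]
enqueue(21) -> [9, 15, 21]
Final queue (front to back): [9, 15, 21]


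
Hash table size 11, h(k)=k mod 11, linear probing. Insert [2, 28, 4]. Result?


Insertions: 2->slot 2; 28->slot 6; 4->slot 4
Table: [None, None, 2, None, 4, None, 28, None, None, None, None]


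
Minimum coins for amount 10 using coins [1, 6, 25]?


dp[0]=0; dp[i]=1+min(dp[i-c] for c in coins)
...dp[5]=5, dp[6]=1, dp[7]=2, dp[8]=3, dp[9]=4, dp[10]=5
Minimum coins for 10 = 5


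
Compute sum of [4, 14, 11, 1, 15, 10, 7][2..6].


Prefix sums: [0, 4, 18, 29, 30, 45, 55, 62]
Sum[2..6] = prefix[7] - prefix[2] = 62 - 18 = 44


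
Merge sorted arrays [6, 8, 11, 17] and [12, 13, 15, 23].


Compare heads, take smaller each step.
Merged: [6, 8, 11, 12, 13, 15, 17, 23]


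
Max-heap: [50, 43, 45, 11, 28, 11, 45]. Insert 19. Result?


Append 19: [50, 43, 45, 11, 28, 11, 45, 19]
Bubble up: swap idx 7(19) with idx 3(11)
Result: [50, 43, 45, 19, 28, 11, 45, 11]
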